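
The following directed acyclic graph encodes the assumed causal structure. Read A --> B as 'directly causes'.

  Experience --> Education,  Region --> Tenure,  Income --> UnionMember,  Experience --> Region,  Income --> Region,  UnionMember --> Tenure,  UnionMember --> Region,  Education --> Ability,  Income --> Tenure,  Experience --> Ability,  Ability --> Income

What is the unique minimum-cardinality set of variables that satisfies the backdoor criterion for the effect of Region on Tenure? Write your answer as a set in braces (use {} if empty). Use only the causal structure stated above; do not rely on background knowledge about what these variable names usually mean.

{Income, UnionMember}

Variables eligible for adjustment (non-descendants of Region, excluding Region and Tenure): {Ability, Education, Experience, Income, UnionMember}.
Backdoor paths from Region to Tenure:
  P1: Region <- Experience -> Education -> Ability -> Income -> UnionMember -> Tenure
  P2: Region <- Experience -> Education -> Ability -> Income -> Tenure
  P3: Region <- Experience -> Ability -> Income -> UnionMember -> Tenure
  P4: Region <- Experience -> Ability -> Income -> Tenure
  P5: Region <- Income -> UnionMember -> Tenure
  P6: Region <- Income -> Tenure
  P7: Region <- UnionMember <- Income -> Tenure
  P8: Region <- UnionMember -> Tenure
The empty set is not sufficient: P1 (Region <- Experience -> Education -> Ability -> Income -> UnionMember -> Tenure) has no collider blocking it and no conditioned non-collider, so it is open.
Try {Income, UnionMember}:
  P1: blocked at chain node Income ∈ conditioning set.
  P2: blocked at chain node Income ∈ conditioning set.
  P3: blocked at chain node Income ∈ conditioning set.
  P4: blocked at chain node Income ∈ conditioning set.
  P5: blocked at fork node Income ∈ conditioning set.
  P6: blocked at fork node Income ∈ conditioning set.
  P7: blocked at chain node UnionMember ∈ conditioning set.
  P8: blocked at fork node UnionMember ∈ conditioning set.
{Income, UnionMember} contains no descendant of Region and blocks every backdoor path.
Every element of {Income, UnionMember} is needed (dropping Income leaves P2 open; dropping UnionMember leaves P8 open), so no proper subset is valid.
Among all size-2 subsets of the eligible variables, only {Income, UnionMember} blocks every backdoor path, so it is the unique smallest valid adjustment set.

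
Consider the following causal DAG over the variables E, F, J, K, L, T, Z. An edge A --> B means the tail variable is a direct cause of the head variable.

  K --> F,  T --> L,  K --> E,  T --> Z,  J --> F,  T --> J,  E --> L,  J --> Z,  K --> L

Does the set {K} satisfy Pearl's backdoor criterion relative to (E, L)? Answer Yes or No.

Backdoor paths from E to L (paths whose first edge points into E):
  P1: E <- K -> F <- J <- T -> L
  P2: E <- K -> F <- J -> Z <- T -> L
  P3: E <- K -> L
Condition 1 (no descendant of E in the set): holds — descendants of E are {L}; none are in {K}.
Condition 2 (every backdoor path blocked by {K}):
  P1: blocked at fork node K ∈ conditioning set.
  P2: blocked at fork node K ∈ conditioning set.
  P3: blocked at fork node K ∈ conditioning set.
{K} satisfies the backdoor criterion.

Yes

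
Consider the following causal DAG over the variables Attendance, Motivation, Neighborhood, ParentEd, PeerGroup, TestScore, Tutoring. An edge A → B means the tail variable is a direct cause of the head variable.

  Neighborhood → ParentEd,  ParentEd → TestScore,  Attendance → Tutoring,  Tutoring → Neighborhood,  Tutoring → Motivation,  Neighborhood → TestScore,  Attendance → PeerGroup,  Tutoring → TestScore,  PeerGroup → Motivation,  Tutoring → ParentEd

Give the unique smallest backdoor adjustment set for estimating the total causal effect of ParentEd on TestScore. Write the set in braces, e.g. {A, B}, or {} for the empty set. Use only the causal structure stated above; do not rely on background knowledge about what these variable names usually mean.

{Neighborhood, Tutoring}

Variables eligible for adjustment (non-descendants of ParentEd, excluding ParentEd and TestScore): {Attendance, Motivation, Neighborhood, PeerGroup, Tutoring}.
Backdoor paths from ParentEd to TestScore:
  P1: ParentEd <- Tutoring -> Neighborhood -> TestScore
  P2: ParentEd <- Tutoring -> TestScore
  P3: ParentEd <- Neighborhood <- Tutoring -> TestScore
  P4: ParentEd <- Neighborhood -> TestScore
The empty set is not sufficient: P1 (ParentEd <- Tutoring -> Neighborhood -> TestScore) has no collider blocking it and no conditioned non-collider, so it is open.
Try {Neighborhood, Tutoring}:
  P1: blocked at fork node Tutoring ∈ conditioning set.
  P2: blocked at fork node Tutoring ∈ conditioning set.
  P3: blocked at chain node Neighborhood ∈ conditioning set.
  P4: blocked at fork node Neighborhood ∈ conditioning set.
{Neighborhood, Tutoring} contains no descendant of ParentEd and blocks every backdoor path.
Every element of {Neighborhood, Tutoring} is needed (dropping Neighborhood leaves P4 open; dropping Tutoring leaves P2 open), so no proper subset is valid.
Among all size-2 subsets of the eligible variables, only {Neighborhood, Tutoring} blocks every backdoor path, so it is the unique smallest valid adjustment set.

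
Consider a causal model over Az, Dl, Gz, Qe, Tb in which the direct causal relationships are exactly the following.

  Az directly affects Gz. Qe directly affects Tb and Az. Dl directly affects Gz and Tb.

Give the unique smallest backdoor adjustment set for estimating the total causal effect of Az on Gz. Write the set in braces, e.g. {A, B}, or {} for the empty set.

{}

Variables eligible for adjustment (non-descendants of Az, excluding Az and Gz): {Dl, Qe, Tb}.
Backdoor paths from Az to Gz:
  P1: Az <- Qe -> Tb <- Dl -> Gz
Each backdoor path contains an unconditioned collider, so every path is already blocked with the empty conditioning set:
  P1: blocked at collider Tb (neither it nor any descendant is in the conditioning set).
The empty set is therefore the unique smallest valid set.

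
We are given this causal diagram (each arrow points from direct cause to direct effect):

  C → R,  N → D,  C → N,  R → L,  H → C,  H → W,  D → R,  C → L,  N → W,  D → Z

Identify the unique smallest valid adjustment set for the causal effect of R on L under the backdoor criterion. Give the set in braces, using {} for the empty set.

{C}

Variables eligible for adjustment (non-descendants of R, excluding R and L): {C, D, H, N, W, Z}.
Backdoor paths from R to L:
  P1: R <- C -> L
  P2: R <- D <- N <- C -> L
  P3: R <- D <- N -> W <- H -> C -> L
The empty set is not sufficient: P1 (R <- C -> L) has no collider blocking it and no conditioned non-collider, so it is open.
Try {C}:
  P1: blocked at fork node C ∈ conditioning set.
  P2: blocked at fork node C ∈ conditioning set.
  P3: blocked at collider W (neither it nor any descendant is in the conditioning set).
{C} contains no descendant of R and blocks every backdoor path.
No other singleton works — e.g. {H} leaves P1 open — so {C} is the unique smallest valid adjustment set.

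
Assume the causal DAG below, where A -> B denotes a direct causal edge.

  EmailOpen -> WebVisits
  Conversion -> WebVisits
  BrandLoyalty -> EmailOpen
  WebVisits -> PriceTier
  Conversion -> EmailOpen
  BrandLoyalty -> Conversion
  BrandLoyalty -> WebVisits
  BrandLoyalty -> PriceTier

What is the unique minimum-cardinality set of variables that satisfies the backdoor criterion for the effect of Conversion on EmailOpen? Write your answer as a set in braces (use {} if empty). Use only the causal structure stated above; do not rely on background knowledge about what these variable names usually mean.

Variables eligible for adjustment (non-descendants of Conversion, excluding Conversion and EmailOpen): {BrandLoyalty}.
Backdoor paths from Conversion to EmailOpen:
  P1: Conversion <- BrandLoyalty -> EmailOpen
  P2: Conversion <- BrandLoyalty -> WebVisits <- EmailOpen
  P3: Conversion <- BrandLoyalty -> PriceTier <- WebVisits <- EmailOpen
The empty set is not sufficient: P1 (Conversion <- BrandLoyalty -> EmailOpen) has no collider blocking it and no conditioned non-collider, so it is open.
Try {BrandLoyalty}:
  P1: blocked at fork node BrandLoyalty ∈ conditioning set.
  P2: blocked at fork node BrandLoyalty ∈ conditioning set.
  P3: blocked at fork node BrandLoyalty ∈ conditioning set.
{BrandLoyalty} contains no descendant of Conversion and blocks every backdoor path.
{BrandLoyalty} is the unique smallest valid adjustment set.

{BrandLoyalty}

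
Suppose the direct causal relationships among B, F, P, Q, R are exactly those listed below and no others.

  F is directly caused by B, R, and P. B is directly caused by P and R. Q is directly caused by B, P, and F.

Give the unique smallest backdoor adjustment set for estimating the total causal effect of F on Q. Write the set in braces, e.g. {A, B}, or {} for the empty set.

{B, P}

Variables eligible for adjustment (non-descendants of F, excluding F and Q): {B, P, R}.
Backdoor paths from F to Q:
  P1: F <- R -> B <- P -> Q
  P2: F <- R -> B -> Q
  P3: F <- P -> B -> Q
  P4: F <- P -> Q
  P5: F <- B <- P -> Q
  P6: F <- B -> Q
The empty set is not sufficient: P2 (F <- R -> B -> Q) has no collider blocking it and no conditioned non-collider, so it is open.
Try {B, P}:
  P1: blocked at fork node P ∈ conditioning set.
  P2: blocked at chain node B ∈ conditioning set.
  P3: blocked at fork node P ∈ conditioning set.
  P4: blocked at fork node P ∈ conditioning set.
  P5: blocked at chain node B ∈ conditioning set.
  P6: blocked at fork node B ∈ conditioning set.
{B, P} contains no descendant of F and blocks every backdoor path.
Every element of {B, P} is needed (dropping B leaves P2 open; dropping P leaves P1 open), so no proper subset is valid.
Among all size-2 subsets of the eligible variables, only {B, P} blocks every backdoor path, so it is the unique smallest valid adjustment set.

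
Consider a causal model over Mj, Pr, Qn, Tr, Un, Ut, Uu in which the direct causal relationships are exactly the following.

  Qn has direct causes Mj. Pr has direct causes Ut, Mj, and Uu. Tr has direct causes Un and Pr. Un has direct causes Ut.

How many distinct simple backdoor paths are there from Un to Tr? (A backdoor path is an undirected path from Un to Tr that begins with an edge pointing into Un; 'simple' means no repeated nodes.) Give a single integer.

1

A backdoor path from Un to Tr is any simple undirected path whose first edge points into Un (i.e. leaves Un via a parent).
Parents of Un: {Ut}.
Enumerating:
  P1: Un <- Ut -> Pr -> Tr
That exhausts the simple backdoor paths. Count: 1.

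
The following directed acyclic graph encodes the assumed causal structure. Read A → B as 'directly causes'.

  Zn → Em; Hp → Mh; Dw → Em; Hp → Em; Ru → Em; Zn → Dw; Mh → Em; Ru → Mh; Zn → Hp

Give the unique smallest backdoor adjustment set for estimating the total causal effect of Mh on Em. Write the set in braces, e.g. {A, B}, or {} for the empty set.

Variables eligible for adjustment (non-descendants of Mh, excluding Mh and Em): {Dw, Hp, Ru, Zn}.
Backdoor paths from Mh to Em:
  P1: Mh <- Ru -> Em
  P2: Mh <- Hp <- Zn -> Dw -> Em
  P3: Mh <- Hp <- Zn -> Em
  P4: Mh <- Hp -> Em
The empty set is not sufficient: P1 (Mh <- Ru -> Em) has no collider blocking it and no conditioned non-collider, so it is open.
Try {Hp, Ru}:
  P1: blocked at fork node Ru ∈ conditioning set.
  P2: blocked at chain node Hp ∈ conditioning set.
  P3: blocked at chain node Hp ∈ conditioning set.
  P4: blocked at fork node Hp ∈ conditioning set.
{Hp, Ru} contains no descendant of Mh and blocks every backdoor path.
Every element of {Hp, Ru} is needed (dropping Hp leaves P2 open; dropping Ru leaves P1 open), so no proper subset is valid.
Among all size-2 subsets of the eligible variables, only {Hp, Ru} blocks every backdoor path, so it is the unique smallest valid adjustment set.

{Hp, Ru}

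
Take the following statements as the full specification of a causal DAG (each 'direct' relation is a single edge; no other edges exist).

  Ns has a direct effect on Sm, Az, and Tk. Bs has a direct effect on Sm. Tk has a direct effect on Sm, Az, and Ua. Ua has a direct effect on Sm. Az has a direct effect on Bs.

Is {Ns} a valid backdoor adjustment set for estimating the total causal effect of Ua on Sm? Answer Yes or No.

No

Backdoor paths from Ua to Sm (paths whose first edge points into Ua):
  P1: Ua <- Tk <- Ns -> Az -> Bs -> Sm
  P2: Ua <- Tk <- Ns -> Sm
  P3: Ua <- Tk -> Az <- Ns -> Sm
  P4: Ua <- Tk -> Az -> Bs -> Sm
  P5: Ua <- Tk -> Sm
Condition 1 (no descendant of Ua in the set): holds — descendants of Ua are {Sm}; none are in {Ns}.
Condition 2 (every backdoor path blocked by {Ns}):
  P1: blocked at fork node Ns ∈ conditioning set.
  P2: blocked at fork node Ns ∈ conditioning set.
  P3: blocked at collider Az (neither it nor any descendant is in the conditioning set).
  P4: open — no interior node is in the conditioning set.
  P5: open — no interior node is in the conditioning set.
{Ns} does not satisfy the backdoor criterion.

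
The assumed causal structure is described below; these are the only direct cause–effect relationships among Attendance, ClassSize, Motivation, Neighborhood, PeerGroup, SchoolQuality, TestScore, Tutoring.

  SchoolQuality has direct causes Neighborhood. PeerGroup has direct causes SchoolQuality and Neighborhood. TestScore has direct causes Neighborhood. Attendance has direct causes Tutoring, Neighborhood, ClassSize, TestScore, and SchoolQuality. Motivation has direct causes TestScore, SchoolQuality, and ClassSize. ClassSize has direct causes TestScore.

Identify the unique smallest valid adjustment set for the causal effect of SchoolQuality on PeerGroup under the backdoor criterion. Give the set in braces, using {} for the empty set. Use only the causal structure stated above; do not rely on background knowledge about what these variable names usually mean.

Variables eligible for adjustment (non-descendants of SchoolQuality, excluding SchoolQuality and PeerGroup): {ClassSize, Neighborhood, TestScore, Tutoring}.
Backdoor paths from SchoolQuality to PeerGroup:
  P1: SchoolQuality <- Neighborhood -> PeerGroup
The empty set is not sufficient: P1 (SchoolQuality <- Neighborhood -> PeerGroup) has no collider blocking it and no conditioned non-collider, so it is open.
Try {Neighborhood}:
  P1: blocked at fork node Neighborhood ∈ conditioning set.
{Neighborhood} contains no descendant of SchoolQuality and blocks every backdoor path.
No other singleton works — e.g. {Tutoring} leaves P1 open — so {Neighborhood} is the unique smallest valid adjustment set.

{Neighborhood}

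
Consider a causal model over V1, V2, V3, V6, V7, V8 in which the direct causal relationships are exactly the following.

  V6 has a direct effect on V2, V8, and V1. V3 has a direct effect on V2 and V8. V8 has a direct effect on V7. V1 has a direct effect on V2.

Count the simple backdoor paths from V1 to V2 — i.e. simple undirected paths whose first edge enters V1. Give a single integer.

A backdoor path from V1 to V2 is any simple undirected path whose first edge points into V1 (i.e. leaves V1 via a parent).
Parents of V1: {V6}.
Enumerating:
  P1: V1 <- V6 -> V8 <- V3 -> V2
  P2: V1 <- V6 -> V2
That exhausts the simple backdoor paths. Count: 2.

2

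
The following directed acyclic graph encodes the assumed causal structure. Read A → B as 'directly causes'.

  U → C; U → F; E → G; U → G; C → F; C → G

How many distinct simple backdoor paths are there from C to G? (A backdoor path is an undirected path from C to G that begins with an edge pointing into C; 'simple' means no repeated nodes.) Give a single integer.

A backdoor path from C to G is any simple undirected path whose first edge points into C (i.e. leaves C via a parent).
Parents of C: {U}.
Enumerating:
  P1: C <- U -> G
That exhausts the simple backdoor paths. Count: 1.

1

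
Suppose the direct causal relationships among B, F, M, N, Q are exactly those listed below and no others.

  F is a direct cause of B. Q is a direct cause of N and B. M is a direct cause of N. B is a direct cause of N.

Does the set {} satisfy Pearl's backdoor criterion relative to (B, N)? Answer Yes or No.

Backdoor paths from B to N (paths whose first edge points into B):
  P1: B <- Q -> N
Condition 1 (no descendant of B in the set): holds — descendants of B are {N}; none are in {}.
Condition 2 (every backdoor path blocked by {}):
  P1: open — no interior node is in the conditioning set.
{} does not satisfy the backdoor criterion.

No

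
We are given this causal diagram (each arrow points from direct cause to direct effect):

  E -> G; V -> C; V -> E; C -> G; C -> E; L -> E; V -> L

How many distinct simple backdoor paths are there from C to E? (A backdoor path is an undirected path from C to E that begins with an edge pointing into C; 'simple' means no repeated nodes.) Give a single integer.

2

A backdoor path from C to E is any simple undirected path whose first edge points into C (i.e. leaves C via a parent).
Parents of C: {V}.
Enumerating:
  P1: C <- V -> L -> E
  P2: C <- V -> E
That exhausts the simple backdoor paths. Count: 2.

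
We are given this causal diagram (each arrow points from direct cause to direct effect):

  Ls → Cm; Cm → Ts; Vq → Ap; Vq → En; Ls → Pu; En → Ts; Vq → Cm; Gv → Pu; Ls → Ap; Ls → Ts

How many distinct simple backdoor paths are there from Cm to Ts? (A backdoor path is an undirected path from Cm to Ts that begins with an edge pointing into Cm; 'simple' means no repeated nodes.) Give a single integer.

4

A backdoor path from Cm to Ts is any simple undirected path whose first edge points into Cm (i.e. leaves Cm via a parent).
Parents of Cm: {Ls, Vq}.
Enumerating:
  P1: Cm <- Ls -> Ts
  P2: Cm <- Ls -> Ap <- Vq -> En -> Ts
  P3: Cm <- Vq -> En -> Ts
  P4: Cm <- Vq -> Ap <- Ls -> Ts
That exhausts the simple backdoor paths. Count: 4.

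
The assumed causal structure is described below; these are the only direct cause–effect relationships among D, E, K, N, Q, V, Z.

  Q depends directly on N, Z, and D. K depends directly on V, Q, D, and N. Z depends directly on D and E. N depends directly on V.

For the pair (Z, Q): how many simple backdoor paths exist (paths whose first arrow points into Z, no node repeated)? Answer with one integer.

4

A backdoor path from Z to Q is any simple undirected path whose first edge points into Z (i.e. leaves Z via a parent).
Parents of Z: {D, E}.
Enumerating:
  P1: Z <- D -> Q
  P2: Z <- D -> K <- V -> N -> Q
  P3: Z <- D -> K <- N -> Q
  P4: Z <- D -> K <- Q
That exhausts the simple backdoor paths. Count: 4.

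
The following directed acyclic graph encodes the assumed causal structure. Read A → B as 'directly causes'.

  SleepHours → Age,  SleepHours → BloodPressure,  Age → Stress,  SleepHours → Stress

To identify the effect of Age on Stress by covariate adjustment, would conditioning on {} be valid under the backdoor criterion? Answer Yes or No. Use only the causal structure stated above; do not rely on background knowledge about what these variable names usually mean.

Backdoor paths from Age to Stress (paths whose first edge points into Age):
  P1: Age <- SleepHours -> Stress
Condition 1 (no descendant of Age in the set): holds — descendants of Age are {Stress}; none are in {}.
Condition 2 (every backdoor path blocked by {}):
  P1: open — no interior node is in the conditioning set.
{} does not satisfy the backdoor criterion.

No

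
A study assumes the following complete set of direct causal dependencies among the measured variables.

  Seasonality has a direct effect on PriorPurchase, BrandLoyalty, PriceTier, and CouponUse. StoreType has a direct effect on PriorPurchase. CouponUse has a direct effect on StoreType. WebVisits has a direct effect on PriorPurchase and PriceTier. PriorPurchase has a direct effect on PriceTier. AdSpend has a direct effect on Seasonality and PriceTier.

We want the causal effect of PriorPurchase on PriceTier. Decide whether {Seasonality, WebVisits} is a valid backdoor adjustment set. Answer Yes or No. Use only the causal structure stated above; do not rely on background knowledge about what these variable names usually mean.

Yes

Backdoor paths from PriorPurchase to PriceTier (paths whose first edge points into PriorPurchase):
  P1: PriorPurchase <- WebVisits -> PriceTier
  P2: PriorPurchase <- Seasonality <- AdSpend -> PriceTier
  P3: PriorPurchase <- Seasonality -> PriceTier
  P4: PriorPurchase <- StoreType <- CouponUse <- Seasonality <- AdSpend -> PriceTier
  P5: PriorPurchase <- StoreType <- CouponUse <- Seasonality -> PriceTier
Condition 1 (no descendant of PriorPurchase in the set): holds — descendants of PriorPurchase are {PriceTier}; none are in {Seasonality, WebVisits}.
Condition 2 (every backdoor path blocked by {Seasonality, WebVisits}):
  P1: blocked at fork node WebVisits ∈ conditioning set.
  P2: blocked at chain node Seasonality ∈ conditioning set.
  P3: blocked at fork node Seasonality ∈ conditioning set.
  P4: blocked at chain node Seasonality ∈ conditioning set.
  P5: blocked at fork node Seasonality ∈ conditioning set.
{Seasonality, WebVisits} satisfies the backdoor criterion.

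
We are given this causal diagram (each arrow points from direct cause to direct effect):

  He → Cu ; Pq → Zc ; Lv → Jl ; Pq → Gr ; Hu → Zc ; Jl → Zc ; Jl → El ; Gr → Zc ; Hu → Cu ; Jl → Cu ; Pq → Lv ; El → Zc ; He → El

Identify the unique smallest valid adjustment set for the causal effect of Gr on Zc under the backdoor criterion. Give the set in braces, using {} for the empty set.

{Pq}

Variables eligible for adjustment (non-descendants of Gr, excluding Gr and Zc): {Cu, El, He, Hu, Jl, Lv, Pq}.
Backdoor paths from Gr to Zc:
  P1: Gr <- Pq -> Lv -> Jl -> El <- He -> Cu <- Hu -> Zc
  P2: Gr <- Pq -> Lv -> Jl -> El -> Zc
  P3: Gr <- Pq -> Lv -> Jl -> Zc
  P4: Gr <- Pq -> Lv -> Jl -> Cu <- Hu -> Zc
  P5: Gr <- Pq -> Lv -> Jl -> Cu <- He -> El -> Zc
  P6: Gr <- Pq -> Zc
The empty set is not sufficient: P2 (Gr <- Pq -> Lv -> Jl -> El -> Zc) has no collider blocking it and no conditioned non-collider, so it is open.
Try {Pq}:
  P1: blocked at fork node Pq ∈ conditioning set.
  P2: blocked at fork node Pq ∈ conditioning set.
  P3: blocked at fork node Pq ∈ conditioning set.
  P4: blocked at fork node Pq ∈ conditioning set.
  P5: blocked at fork node Pq ∈ conditioning set.
  P6: blocked at fork node Pq ∈ conditioning set.
{Pq} contains no descendant of Gr and blocks every backdoor path.
No other singleton works — e.g. {Lv} leaves P6 open — so {Pq} is the unique smallest valid adjustment set.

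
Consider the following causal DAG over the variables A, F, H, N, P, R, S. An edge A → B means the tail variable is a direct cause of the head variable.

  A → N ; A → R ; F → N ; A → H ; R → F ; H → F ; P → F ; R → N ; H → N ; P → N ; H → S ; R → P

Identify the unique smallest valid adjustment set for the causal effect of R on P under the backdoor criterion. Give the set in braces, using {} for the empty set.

Variables eligible for adjustment (non-descendants of R, excluding R and P): {A, H, S}.
Backdoor paths from R to P:
  P1: R <- A -> H -> F <- P
  P2: R <- A -> H -> F -> N <- P
  P3: R <- A -> H -> N <- P
  P4: R <- A -> H -> N <- F <- P
  P5: R <- A -> N <- H -> F <- P
  P6: R <- A -> N <- P
  P7: R <- A -> N <- F <- P
Each backdoor path contains an unconditioned collider, so every path is already blocked with the empty conditioning set:
  P1: blocked at collider F (neither it nor any descendant is in the conditioning set).
  P2: blocked at collider N (neither it nor any descendant is in the conditioning set).
  P3: blocked at collider N (neither it nor any descendant is in the conditioning set).
  P4: blocked at collider N (neither it nor any descendant is in the conditioning set).
  P5: blocked at collider N (neither it nor any descendant is in the conditioning set).
  P6: blocked at collider N (neither it nor any descendant is in the conditioning set).
  P7: blocked at collider N (neither it nor any descendant is in the conditioning set).
The empty set is therefore the unique smallest valid set.

{}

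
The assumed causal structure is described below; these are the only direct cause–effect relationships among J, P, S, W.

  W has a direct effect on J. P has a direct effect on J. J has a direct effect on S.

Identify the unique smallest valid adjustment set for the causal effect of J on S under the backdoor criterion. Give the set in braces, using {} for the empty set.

Variables eligible for adjustment (non-descendants of J, excluding J and S): {P, W}.
Backdoor paths from J to S:
  (none)
With no backdoor paths the empty set already satisfies the criterion, and it is trivially minimal.

{}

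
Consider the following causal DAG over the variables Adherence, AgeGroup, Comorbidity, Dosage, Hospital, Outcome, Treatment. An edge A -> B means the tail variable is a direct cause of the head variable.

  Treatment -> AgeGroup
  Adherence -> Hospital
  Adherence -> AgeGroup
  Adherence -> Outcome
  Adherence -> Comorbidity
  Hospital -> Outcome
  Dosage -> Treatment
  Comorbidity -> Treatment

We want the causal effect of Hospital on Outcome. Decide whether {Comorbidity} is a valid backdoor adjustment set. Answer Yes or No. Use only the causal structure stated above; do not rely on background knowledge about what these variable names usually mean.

Backdoor paths from Hospital to Outcome (paths whose first edge points into Hospital):
  P1: Hospital <- Adherence -> Outcome
Condition 1 (no descendant of Hospital in the set): holds — descendants of Hospital are {Outcome}; none are in {Comorbidity}.
Condition 2 (every backdoor path blocked by {Comorbidity}):
  P1: open — no interior node is in the conditioning set.
{Comorbidity} does not satisfy the backdoor criterion.

No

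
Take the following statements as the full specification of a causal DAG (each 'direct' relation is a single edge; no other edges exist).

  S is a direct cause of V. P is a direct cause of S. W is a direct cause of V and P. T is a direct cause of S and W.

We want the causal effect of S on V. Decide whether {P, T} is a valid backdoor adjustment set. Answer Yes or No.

Backdoor paths from S to V (paths whose first edge points into S):
  P1: S <- T -> W -> V
  P2: S <- P <- W -> V
Condition 1 (no descendant of S in the set): holds — descendants of S are {V}; none are in {P, T}.
Condition 2 (every backdoor path blocked by {P, T}):
  P1: blocked at fork node T ∈ conditioning set.
  P2: blocked at chain node P ∈ conditioning set.
{P, T} satisfies the backdoor criterion.

Yes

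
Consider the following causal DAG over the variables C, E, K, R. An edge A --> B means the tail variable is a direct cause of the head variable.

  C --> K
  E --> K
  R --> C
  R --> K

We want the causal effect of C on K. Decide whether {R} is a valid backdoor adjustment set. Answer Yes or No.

Yes

Backdoor paths from C to K (paths whose first edge points into C):
  P1: C <- R -> K
Condition 1 (no descendant of C in the set): holds — descendants of C are {K}; none are in {R}.
Condition 2 (every backdoor path blocked by {R}):
  P1: blocked at fork node R ∈ conditioning set.
{R} satisfies the backdoor criterion.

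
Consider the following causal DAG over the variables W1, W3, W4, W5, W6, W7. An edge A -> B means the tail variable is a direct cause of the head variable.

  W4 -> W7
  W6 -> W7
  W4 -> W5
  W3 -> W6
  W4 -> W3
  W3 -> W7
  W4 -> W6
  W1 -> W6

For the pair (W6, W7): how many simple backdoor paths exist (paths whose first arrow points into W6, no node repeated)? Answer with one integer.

A backdoor path from W6 to W7 is any simple undirected path whose first edge points into W6 (i.e. leaves W6 via a parent).
Parents of W6: {W1, W3, W4}.
Enumerating:
  P1: W6 <- W4 -> W3 -> W7
  P2: W6 <- W4 -> W7
  P3: W6 <- W3 <- W4 -> W7
  P4: W6 <- W3 -> W7
That exhausts the simple backdoor paths. Count: 4.

4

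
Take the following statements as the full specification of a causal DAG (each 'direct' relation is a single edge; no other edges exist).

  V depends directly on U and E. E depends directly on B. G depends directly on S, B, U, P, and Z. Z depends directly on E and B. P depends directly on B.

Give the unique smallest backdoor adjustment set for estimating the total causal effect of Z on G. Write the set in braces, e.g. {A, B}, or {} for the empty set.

{B}

Variables eligible for adjustment (non-descendants of Z, excluding Z and G): {B, E, P, S, U, V}.
Backdoor paths from Z to G:
  P1: Z <- B -> P -> G
  P2: Z <- B -> E -> V <- U -> G
  P3: Z <- B -> G
  P4: Z <- E <- B -> P -> G
  P5: Z <- E <- B -> G
  P6: Z <- E -> V <- U -> G
The empty set is not sufficient: P1 (Z <- B -> P -> G) has no collider blocking it and no conditioned non-collider, so it is open.
Try {B}:
  P1: blocked at fork node B ∈ conditioning set.
  P2: blocked at fork node B ∈ conditioning set.
  P3: blocked at fork node B ∈ conditioning set.
  P4: blocked at fork node B ∈ conditioning set.
  P5: blocked at fork node B ∈ conditioning set.
  P6: blocked at collider V (neither it nor any descendant is in the conditioning set).
{B} contains no descendant of Z and blocks every backdoor path.
No other singleton works — e.g. {P} leaves P3 open — so {B} is the unique smallest valid adjustment set.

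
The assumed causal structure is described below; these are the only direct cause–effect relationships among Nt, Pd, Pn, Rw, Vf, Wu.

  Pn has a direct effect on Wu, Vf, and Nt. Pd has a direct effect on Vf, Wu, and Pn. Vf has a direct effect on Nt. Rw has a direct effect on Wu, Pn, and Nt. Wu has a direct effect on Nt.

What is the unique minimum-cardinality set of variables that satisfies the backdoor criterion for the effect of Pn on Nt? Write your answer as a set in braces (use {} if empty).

{Pd, Rw}

Variables eligible for adjustment (non-descendants of Pn, excluding Pn and Nt): {Pd, Rw}.
Backdoor paths from Pn to Nt:
  P1: Pn <- Pd -> Wu <- Rw -> Nt
  P2: Pn <- Pd -> Wu -> Nt
  P3: Pn <- Pd -> Vf -> Nt
  P4: Pn <- Rw -> Wu <- Pd -> Vf -> Nt
  P5: Pn <- Rw -> Wu -> Nt
  P6: Pn <- Rw -> Nt
The empty set is not sufficient: P2 (Pn <- Pd -> Wu -> Nt) has no collider blocking it and no conditioned non-collider, so it is open.
Try {Pd, Rw}:
  P1: blocked at fork node Pd ∈ conditioning set.
  P2: blocked at fork node Pd ∈ conditioning set.
  P3: blocked at fork node Pd ∈ conditioning set.
  P4: blocked at fork node Rw ∈ conditioning set.
  P5: blocked at fork node Rw ∈ conditioning set.
  P6: blocked at fork node Rw ∈ conditioning set.
{Pd, Rw} contains no descendant of Pn and blocks every backdoor path.
Every element of {Pd, Rw} is needed (dropping Pd leaves P2 open; dropping Rw leaves P5 open), so no proper subset is valid.
Among all size-2 subsets of the eligible variables, only {Pd, Rw} blocks every backdoor path, so it is the unique smallest valid adjustment set.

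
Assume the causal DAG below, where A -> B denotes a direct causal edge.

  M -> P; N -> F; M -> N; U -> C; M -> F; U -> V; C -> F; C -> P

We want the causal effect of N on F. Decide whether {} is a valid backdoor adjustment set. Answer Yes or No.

No

Backdoor paths from N to F (paths whose first edge points into N):
  P1: N <- M -> P <- C -> F
  P2: N <- M -> F
Condition 1 (no descendant of N in the set): holds — descendants of N are {F}; none are in {}.
Condition 2 (every backdoor path blocked by {}):
  P1: blocked at collider P (neither it nor any descendant is in the conditioning set).
  P2: open — no interior node is in the conditioning set.
{} does not satisfy the backdoor criterion.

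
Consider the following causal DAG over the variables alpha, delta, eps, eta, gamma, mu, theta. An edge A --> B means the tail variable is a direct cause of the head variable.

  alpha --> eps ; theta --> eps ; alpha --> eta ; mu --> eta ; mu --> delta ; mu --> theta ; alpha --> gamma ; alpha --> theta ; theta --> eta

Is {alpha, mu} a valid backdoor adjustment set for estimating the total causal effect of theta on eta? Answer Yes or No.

Backdoor paths from theta to eta (paths whose first edge points into theta):
  P1: theta <- alpha -> eta
  P2: theta <- mu -> eta
Condition 1 (no descendant of theta in the set): holds — descendants of theta are {eps, eta}; none are in {alpha, mu}.
Condition 2 (every backdoor path blocked by {alpha, mu}):
  P1: blocked at fork node alpha ∈ conditioning set.
  P2: blocked at fork node mu ∈ conditioning set.
{alpha, mu} satisfies the backdoor criterion.

Yes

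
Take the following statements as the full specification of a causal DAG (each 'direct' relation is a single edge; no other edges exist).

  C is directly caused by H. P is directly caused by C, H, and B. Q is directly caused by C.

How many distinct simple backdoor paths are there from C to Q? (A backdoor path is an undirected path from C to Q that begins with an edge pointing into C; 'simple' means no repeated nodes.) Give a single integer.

A backdoor path from C to Q is any simple undirected path whose first edge points into C (i.e. leaves C via a parent).
Parents of C: {H}.
No simple path from any parent of C reaches Q without revisiting C, so there are no backdoor paths.

0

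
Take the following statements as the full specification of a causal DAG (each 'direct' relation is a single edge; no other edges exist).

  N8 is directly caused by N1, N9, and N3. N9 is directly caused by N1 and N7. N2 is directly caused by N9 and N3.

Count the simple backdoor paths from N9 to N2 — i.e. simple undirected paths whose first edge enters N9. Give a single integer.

1

A backdoor path from N9 to N2 is any simple undirected path whose first edge points into N9 (i.e. leaves N9 via a parent).
Parents of N9: {N1, N7}.
Enumerating:
  P1: N9 <- N1 -> N8 <- N3 -> N2
That exhausts the simple backdoor paths. Count: 1.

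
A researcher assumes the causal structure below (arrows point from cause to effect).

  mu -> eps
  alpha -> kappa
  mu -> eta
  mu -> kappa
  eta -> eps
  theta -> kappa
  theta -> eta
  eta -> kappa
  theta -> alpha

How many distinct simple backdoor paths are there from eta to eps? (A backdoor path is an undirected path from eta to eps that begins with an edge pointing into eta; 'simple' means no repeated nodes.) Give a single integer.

3

A backdoor path from eta to eps is any simple undirected path whose first edge points into eta (i.e. leaves eta via a parent).
Parents of eta: {mu, theta}.
Enumerating:
  P1: eta <- theta -> alpha -> kappa <- mu -> eps
  P2: eta <- theta -> kappa <- mu -> eps
  P3: eta <- mu -> eps
That exhausts the simple backdoor paths. Count: 3.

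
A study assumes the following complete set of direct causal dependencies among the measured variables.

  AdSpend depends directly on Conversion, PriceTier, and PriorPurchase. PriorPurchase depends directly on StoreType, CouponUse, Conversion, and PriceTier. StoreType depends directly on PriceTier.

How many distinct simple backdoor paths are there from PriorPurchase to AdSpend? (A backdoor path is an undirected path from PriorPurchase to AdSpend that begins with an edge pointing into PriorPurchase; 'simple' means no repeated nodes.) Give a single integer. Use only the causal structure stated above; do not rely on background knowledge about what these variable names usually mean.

A backdoor path from PriorPurchase to AdSpend is any simple undirected path whose first edge points into PriorPurchase (i.e. leaves PriorPurchase via a parent).
Parents of PriorPurchase: {Conversion, CouponUse, PriceTier, StoreType}.
Enumerating:
  P1: PriorPurchase <- Conversion -> AdSpend
  P2: PriorPurchase <- PriceTier -> AdSpend
  P3: PriorPurchase <- StoreType <- PriceTier -> AdSpend
That exhausts the simple backdoor paths. Count: 3.

3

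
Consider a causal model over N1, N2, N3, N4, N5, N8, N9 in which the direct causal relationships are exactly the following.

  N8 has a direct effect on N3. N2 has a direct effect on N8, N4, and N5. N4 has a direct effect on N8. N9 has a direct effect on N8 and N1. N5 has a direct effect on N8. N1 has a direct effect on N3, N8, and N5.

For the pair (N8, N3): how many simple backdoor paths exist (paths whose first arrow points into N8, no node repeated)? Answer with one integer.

5

A backdoor path from N8 to N3 is any simple undirected path whose first edge points into N8 (i.e. leaves N8 via a parent).
Parents of N8: {N1, N2, N4, N5, N9}.
Enumerating:
  P1: N8 <- N2 -> N5 <- N1 -> N3
  P2: N8 <- N9 -> N1 -> N3
  P3: N8 <- N1 -> N3
  P4: N8 <- N4 <- N2 -> N5 <- N1 -> N3
  P5: N8 <- N5 <- N1 -> N3
That exhausts the simple backdoor paths. Count: 5.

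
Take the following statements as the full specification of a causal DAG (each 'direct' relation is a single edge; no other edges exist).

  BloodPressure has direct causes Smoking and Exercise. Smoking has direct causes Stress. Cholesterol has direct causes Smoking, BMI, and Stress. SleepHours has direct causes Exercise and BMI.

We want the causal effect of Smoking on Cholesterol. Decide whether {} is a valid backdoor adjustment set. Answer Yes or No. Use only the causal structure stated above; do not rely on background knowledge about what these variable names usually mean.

Backdoor paths from Smoking to Cholesterol (paths whose first edge points into Smoking):
  P1: Smoking <- Stress -> Cholesterol
Condition 1 (no descendant of Smoking in the set): holds — descendants of Smoking are {BloodPressure, Cholesterol}; none are in {}.
Condition 2 (every backdoor path blocked by {}):
  P1: open — no interior node is in the conditioning set.
{} does not satisfy the backdoor criterion.

No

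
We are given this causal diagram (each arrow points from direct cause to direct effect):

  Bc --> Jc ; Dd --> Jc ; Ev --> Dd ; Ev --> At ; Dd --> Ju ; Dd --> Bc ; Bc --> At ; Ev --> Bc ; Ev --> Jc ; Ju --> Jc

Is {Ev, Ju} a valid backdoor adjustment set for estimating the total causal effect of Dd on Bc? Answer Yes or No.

Backdoor paths from Dd to Bc (paths whose first edge points into Dd):
  P1: Dd <- Ev -> Bc
  P2: Dd <- Ev -> At <- Bc
  P3: Dd <- Ev -> Jc <- Bc
Condition 1 (no descendant of Dd in the set): FAILS — Ju is a descendant of Dd.
Condition 2 (every backdoor path blocked by {Ev, Ju}):
  P1: blocked at fork node Ev ∈ conditioning set.
  P2: blocked at fork node Ev ∈ conditioning set.
  P3: blocked at fork node Ev ∈ conditioning set.
{Ev, Ju} does not satisfy the backdoor criterion.

No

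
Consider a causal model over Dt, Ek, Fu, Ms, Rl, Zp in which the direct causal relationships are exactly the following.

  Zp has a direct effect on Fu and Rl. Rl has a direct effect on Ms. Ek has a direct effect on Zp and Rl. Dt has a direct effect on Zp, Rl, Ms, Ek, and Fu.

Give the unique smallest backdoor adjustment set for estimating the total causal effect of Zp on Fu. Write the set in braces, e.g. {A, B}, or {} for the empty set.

{Dt}

Variables eligible for adjustment (non-descendants of Zp, excluding Zp and Fu): {Dt, Ek}.
Backdoor paths from Zp to Fu:
  P1: Zp <- Dt -> Fu
  P2: Zp <- Ek <- Dt -> Fu
  P3: Zp <- Ek -> Rl <- Dt -> Fu
  P4: Zp <- Ek -> Rl -> Ms <- Dt -> Fu
The empty set is not sufficient: P1 (Zp <- Dt -> Fu) has no collider blocking it and no conditioned non-collider, so it is open.
Try {Dt}:
  P1: blocked at fork node Dt ∈ conditioning set.
  P2: blocked at fork node Dt ∈ conditioning set.
  P3: blocked at collider Rl (neither it nor any descendant is in the conditioning set).
  P4: blocked at collider Ms (neither it nor any descendant is in the conditioning set).
{Dt} contains no descendant of Zp and blocks every backdoor path.
No other singleton works — e.g. {Ek} leaves P1 open — so {Dt} is the unique smallest valid adjustment set.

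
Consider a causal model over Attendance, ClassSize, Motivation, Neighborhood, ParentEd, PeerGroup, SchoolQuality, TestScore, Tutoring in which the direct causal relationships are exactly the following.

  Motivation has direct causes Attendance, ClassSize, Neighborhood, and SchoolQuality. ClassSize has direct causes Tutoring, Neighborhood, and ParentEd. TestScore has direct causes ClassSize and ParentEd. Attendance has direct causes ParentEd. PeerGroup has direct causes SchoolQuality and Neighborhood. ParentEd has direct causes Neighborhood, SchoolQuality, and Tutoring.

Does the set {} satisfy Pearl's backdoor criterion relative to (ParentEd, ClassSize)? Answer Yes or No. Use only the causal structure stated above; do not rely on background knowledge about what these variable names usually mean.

No

Backdoor paths from ParentEd to ClassSize (paths whose first edge points into ParentEd):
  P1: ParentEd <- Tutoring -> ClassSize
  P2: ParentEd <- Neighborhood -> PeerGroup <- SchoolQuality -> Motivation <- ClassSize
  P3: ParentEd <- Neighborhood -> ClassSize
  P4: ParentEd <- Neighborhood -> Motivation <- ClassSize
  P5: ParentEd <- SchoolQuality -> PeerGroup <- Neighborhood -> ClassSize
  P6: ParentEd <- SchoolQuality -> PeerGroup <- Neighborhood -> Motivation <- ClassSize
  P7: ParentEd <- SchoolQuality -> Motivation <- Neighborhood -> ClassSize
  P8: ParentEd <- SchoolQuality -> Motivation <- ClassSize
Condition 1 (no descendant of ParentEd in the set): holds — descendants of ParentEd are {Attendance, ClassSize, Motivation, TestScore}; none are in {}.
Condition 2 (every backdoor path blocked by {}):
  P1: open — no interior node is in the conditioning set.
  P2: blocked at collider PeerGroup (neither it nor any descendant is in the conditioning set).
  P3: open — no interior node is in the conditioning set.
  P4: blocked at collider Motivation (neither it nor any descendant is in the conditioning set).
  P5: blocked at collider PeerGroup (neither it nor any descendant is in the conditioning set).
  P6: blocked at collider PeerGroup (neither it nor any descendant is in the conditioning set).
  P7: blocked at collider Motivation (neither it nor any descendant is in the conditioning set).
  P8: blocked at collider Motivation (neither it nor any descendant is in the conditioning set).
{} does not satisfy the backdoor criterion.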